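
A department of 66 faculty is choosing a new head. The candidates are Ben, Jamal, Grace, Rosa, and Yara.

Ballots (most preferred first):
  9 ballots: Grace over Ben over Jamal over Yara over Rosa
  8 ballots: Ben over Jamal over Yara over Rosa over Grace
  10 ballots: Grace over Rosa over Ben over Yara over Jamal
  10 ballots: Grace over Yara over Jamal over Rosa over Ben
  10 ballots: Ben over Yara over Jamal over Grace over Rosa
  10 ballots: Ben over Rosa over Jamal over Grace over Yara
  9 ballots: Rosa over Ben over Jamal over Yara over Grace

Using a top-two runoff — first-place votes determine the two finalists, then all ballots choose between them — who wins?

Ben

Round 1 first-place votes: Ben 28, Jamal 0, Grace 29, Rosa 9, Yara 0. Grace and Ben advance.
Runoff: Grace is ranked above Ben on 29 ballots, Ben above Grace on 37.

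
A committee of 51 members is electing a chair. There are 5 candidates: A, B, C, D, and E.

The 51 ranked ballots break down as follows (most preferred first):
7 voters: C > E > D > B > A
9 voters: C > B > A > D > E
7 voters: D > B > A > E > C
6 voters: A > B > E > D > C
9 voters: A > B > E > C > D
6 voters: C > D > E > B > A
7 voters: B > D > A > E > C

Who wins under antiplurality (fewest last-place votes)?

Last-place votes: A 13, B 0, C 20, D 9, E 9.

B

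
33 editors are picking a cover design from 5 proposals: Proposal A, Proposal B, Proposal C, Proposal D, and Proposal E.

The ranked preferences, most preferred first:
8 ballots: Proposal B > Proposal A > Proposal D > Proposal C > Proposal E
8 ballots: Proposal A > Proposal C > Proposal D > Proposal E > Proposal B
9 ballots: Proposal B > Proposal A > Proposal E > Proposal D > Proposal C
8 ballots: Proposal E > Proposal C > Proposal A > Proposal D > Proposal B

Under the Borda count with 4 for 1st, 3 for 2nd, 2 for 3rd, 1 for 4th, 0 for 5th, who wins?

Proposal A

Proposal A: 8×3 + 8×4 + 9×3 + 8×2 = 99
Proposal B: 8×4 + 8×0 + 9×4 + 8×0 = 68
Proposal C: 8×1 + 8×3 + 9×0 + 8×3 = 56
Proposal D: 8×2 + 8×2 + 9×1 + 8×1 = 49
Proposal E: 8×0 + 8×1 + 9×2 + 8×4 = 58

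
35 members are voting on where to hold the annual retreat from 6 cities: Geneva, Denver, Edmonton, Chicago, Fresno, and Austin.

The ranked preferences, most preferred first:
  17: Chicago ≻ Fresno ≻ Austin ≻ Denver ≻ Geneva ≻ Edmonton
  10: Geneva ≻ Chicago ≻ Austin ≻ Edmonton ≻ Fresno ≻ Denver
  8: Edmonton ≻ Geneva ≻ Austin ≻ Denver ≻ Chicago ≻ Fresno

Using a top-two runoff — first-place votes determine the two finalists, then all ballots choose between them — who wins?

Round 1 first-place votes: Geneva 10, Denver 0, Edmonton 8, Chicago 17, Fresno 0, Austin 0. Chicago and Geneva advance.
Runoff: Chicago is ranked above Geneva on 17 ballots, Geneva above Chicago on 18.

Geneva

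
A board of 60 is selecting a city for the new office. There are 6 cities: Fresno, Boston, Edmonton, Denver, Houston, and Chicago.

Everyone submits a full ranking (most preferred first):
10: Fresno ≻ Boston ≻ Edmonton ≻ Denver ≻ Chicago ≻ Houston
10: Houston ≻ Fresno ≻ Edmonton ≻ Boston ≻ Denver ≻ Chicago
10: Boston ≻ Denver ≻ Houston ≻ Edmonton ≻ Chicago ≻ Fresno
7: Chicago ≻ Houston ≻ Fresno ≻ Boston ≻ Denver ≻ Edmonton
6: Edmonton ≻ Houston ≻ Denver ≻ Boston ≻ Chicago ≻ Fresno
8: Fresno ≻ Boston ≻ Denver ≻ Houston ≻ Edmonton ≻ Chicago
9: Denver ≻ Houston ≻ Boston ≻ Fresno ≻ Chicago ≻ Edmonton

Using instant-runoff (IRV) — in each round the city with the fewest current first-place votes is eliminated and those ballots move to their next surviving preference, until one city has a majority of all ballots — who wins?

Houston

Round 1: Fresno 18, Boston 10, Edmonton 6, Denver 9, Houston 10, Chicago 7. Edmonton eliminated.
Round 2: Fresno 18, Boston 10, Denver 9, Houston 16, Chicago 7. Chicago eliminated.
Round 3: Fresno 18, Boston 10, Denver 9, Houston 23. Denver eliminated.
Round 4: Fresno 18, Boston 10, Houston 32. Houston has a majority (≥31).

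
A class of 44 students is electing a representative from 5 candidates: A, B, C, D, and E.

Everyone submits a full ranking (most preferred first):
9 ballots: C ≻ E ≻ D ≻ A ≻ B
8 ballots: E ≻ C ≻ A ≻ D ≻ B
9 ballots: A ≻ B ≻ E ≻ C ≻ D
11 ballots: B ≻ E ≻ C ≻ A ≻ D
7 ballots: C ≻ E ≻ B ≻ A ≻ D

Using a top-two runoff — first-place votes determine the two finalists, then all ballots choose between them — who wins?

Round 1 first-place votes: A 9, B 11, C 16, D 0, E 8. C and B advance.
Runoff: C is ranked above B on 24 ballots, B above C on 20.

C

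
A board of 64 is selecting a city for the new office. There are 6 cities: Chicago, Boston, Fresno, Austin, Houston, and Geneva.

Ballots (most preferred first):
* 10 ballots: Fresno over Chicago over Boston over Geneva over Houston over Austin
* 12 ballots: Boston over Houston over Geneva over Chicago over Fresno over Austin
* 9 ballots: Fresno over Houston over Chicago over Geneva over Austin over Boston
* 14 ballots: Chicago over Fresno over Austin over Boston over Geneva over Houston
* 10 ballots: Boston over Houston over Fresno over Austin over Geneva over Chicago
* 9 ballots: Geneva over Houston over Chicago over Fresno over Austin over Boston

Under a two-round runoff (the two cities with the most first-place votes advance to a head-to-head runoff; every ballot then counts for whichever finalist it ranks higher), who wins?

Fresno

Round 1 first-place votes: Chicago 14, Boston 22, Fresno 19, Austin 0, Houston 0, Geneva 9. Boston and Fresno advance.
Runoff: Boston is ranked above Fresno on 22 ballots, Fresno above Boston on 42.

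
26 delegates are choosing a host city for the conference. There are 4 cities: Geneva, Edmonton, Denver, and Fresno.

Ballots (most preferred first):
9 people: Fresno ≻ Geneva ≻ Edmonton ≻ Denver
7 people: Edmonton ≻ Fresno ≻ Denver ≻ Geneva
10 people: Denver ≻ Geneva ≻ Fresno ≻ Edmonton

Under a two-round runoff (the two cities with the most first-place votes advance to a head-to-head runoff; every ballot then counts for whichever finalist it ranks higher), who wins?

Fresno

Round 1 first-place votes: Geneva 0, Edmonton 7, Denver 10, Fresno 9. Denver and Fresno advance.
Runoff: Denver is ranked above Fresno on 10 ballots, Fresno above Denver on 16.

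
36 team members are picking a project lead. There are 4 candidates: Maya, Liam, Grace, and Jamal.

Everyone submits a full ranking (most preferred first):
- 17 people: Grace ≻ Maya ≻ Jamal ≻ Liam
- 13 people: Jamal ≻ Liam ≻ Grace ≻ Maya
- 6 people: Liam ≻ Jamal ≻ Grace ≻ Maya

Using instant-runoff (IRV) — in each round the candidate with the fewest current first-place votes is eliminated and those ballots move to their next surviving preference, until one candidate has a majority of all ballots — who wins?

Jamal

Round 1: Maya 0, Liam 6, Grace 17, Jamal 13. Maya eliminated.
Round 2: Liam 6, Grace 17, Jamal 13. Liam eliminated.
Round 3: Grace 17, Jamal 19. Jamal has a majority (≥19).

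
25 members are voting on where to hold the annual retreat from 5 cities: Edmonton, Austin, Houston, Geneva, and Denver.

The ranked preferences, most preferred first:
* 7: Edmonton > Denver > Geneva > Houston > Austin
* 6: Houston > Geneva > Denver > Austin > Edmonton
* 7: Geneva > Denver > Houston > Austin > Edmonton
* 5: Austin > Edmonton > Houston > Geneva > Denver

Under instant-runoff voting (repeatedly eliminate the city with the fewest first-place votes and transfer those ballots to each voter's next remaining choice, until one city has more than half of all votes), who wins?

Round 1: Edmonton 7, Austin 5, Houston 6, Geneva 7, Denver 0. Denver eliminated.
Round 2: Edmonton 7, Austin 5, Houston 6, Geneva 7. Austin eliminated.
Round 3: Edmonton 12, Houston 6, Geneva 7. Houston eliminated.
Round 4: Edmonton 12, Geneva 13. Geneva has a majority (≥13).

Geneva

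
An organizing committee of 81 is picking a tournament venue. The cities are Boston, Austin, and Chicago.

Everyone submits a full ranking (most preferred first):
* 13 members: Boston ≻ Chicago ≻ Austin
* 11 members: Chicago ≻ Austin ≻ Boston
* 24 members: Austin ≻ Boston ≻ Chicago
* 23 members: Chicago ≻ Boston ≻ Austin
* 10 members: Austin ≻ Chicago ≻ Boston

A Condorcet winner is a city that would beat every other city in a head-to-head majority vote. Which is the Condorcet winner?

Chicago

Chicago vs Boston: 44–37
Chicago vs Austin: 47–34
Chicago beats every other city.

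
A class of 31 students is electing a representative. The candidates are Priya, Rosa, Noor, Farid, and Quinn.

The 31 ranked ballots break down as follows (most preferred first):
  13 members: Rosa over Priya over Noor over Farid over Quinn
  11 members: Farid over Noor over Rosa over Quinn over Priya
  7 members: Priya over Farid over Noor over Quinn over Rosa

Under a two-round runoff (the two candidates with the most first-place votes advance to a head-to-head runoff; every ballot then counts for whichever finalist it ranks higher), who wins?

Round 1 first-place votes: Priya 7, Rosa 13, Noor 0, Farid 11, Quinn 0. Rosa and Farid advance.
Runoff: Rosa is ranked above Farid on 13 ballots, Farid above Rosa on 18.

Farid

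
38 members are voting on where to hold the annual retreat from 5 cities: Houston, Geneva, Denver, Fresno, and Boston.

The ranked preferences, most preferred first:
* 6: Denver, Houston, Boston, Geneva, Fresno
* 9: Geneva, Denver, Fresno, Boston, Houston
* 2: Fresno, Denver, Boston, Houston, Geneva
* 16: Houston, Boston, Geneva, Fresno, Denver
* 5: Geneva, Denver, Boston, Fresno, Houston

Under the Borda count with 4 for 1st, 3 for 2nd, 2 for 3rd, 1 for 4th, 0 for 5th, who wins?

Houston: 6×3 + 9×0 + 2×1 + 16×4 + 5×0 = 84
Geneva: 6×1 + 9×4 + 2×0 + 16×2 + 5×4 = 94
Denver: 6×4 + 9×3 + 2×3 + 16×0 + 5×3 = 72
Fresno: 6×0 + 9×2 + 2×4 + 16×1 + 5×1 = 47
Boston: 6×2 + 9×1 + 2×2 + 16×3 + 5×2 = 83

Geneva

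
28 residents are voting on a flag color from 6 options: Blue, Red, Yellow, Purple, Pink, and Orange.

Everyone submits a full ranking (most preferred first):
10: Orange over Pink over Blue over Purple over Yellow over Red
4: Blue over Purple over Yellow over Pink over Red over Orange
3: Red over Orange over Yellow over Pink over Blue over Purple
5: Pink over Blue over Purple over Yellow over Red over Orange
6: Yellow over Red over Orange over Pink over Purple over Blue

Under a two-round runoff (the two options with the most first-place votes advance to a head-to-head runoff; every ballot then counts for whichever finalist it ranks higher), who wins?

Yellow

Round 1 first-place votes: Blue 4, Red 3, Yellow 6, Purple 0, Pink 5, Orange 10. Orange and Yellow advance.
Runoff: Orange is ranked above Yellow on 13 ballots, Yellow above Orange on 15.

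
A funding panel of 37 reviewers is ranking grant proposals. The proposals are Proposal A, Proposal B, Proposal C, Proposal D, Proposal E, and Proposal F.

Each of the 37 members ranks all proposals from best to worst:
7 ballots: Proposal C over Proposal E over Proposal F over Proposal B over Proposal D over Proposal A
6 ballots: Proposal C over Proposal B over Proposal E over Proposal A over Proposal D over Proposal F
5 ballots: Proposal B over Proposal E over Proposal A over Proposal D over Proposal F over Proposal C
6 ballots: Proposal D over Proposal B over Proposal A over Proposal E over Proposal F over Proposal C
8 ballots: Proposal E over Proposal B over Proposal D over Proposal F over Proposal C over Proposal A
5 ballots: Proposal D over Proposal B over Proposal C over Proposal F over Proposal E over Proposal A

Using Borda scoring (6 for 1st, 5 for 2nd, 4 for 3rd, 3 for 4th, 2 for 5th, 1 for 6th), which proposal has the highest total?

Proposal B

Proposal A: 7×1 + 6×3 + 5×4 + 6×4 + 8×1 + 5×1 = 82
Proposal B: 7×3 + 6×5 + 5×6 + 6×5 + 8×5 + 5×5 = 176
Proposal C: 7×6 + 6×6 + 5×1 + 6×1 + 8×2 + 5×4 = 125
Proposal D: 7×2 + 6×2 + 5×3 + 6×6 + 8×4 + 5×6 = 139
Proposal E: 7×5 + 6×4 + 5×5 + 6×3 + 8×6 + 5×2 = 160
Proposal F: 7×4 + 6×1 + 5×2 + 6×2 + 8×3 + 5×3 = 95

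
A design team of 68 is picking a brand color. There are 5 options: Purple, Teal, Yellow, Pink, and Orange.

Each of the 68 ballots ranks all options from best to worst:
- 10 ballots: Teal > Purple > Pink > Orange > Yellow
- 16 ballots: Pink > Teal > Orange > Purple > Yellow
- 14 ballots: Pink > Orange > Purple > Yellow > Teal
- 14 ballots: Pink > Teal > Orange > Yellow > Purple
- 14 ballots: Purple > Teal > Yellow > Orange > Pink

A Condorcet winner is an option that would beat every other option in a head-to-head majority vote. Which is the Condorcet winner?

Pink

Pink vs Purple: 44–24
Pink vs Teal: 44–24
Pink vs Yellow: 54–14
Pink vs Orange: 54–14
Pink beats every other option.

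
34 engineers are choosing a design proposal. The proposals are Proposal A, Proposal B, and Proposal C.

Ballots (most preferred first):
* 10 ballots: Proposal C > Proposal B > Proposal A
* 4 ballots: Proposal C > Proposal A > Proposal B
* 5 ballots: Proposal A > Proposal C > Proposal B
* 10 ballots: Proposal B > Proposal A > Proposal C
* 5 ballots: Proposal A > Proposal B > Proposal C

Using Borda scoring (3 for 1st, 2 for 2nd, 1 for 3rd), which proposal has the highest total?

Proposal B

Proposal A: 10×1 + 4×2 + 5×3 + 10×2 + 5×3 = 68
Proposal B: 10×2 + 4×1 + 5×1 + 10×3 + 5×2 = 69
Proposal C: 10×3 + 4×3 + 5×2 + 10×1 + 5×1 = 67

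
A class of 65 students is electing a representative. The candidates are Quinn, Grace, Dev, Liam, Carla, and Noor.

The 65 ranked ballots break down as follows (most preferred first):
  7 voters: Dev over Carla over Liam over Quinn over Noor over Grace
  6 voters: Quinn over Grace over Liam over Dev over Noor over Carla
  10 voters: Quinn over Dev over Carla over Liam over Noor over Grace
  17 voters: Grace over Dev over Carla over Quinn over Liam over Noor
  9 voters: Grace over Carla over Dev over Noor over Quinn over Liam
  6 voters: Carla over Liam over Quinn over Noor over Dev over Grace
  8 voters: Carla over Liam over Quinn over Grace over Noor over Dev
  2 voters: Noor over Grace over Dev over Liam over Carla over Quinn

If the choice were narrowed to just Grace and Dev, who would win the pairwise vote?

Grace is ranked above Dev on 42 ballots; Dev above Grace on 23.

Grace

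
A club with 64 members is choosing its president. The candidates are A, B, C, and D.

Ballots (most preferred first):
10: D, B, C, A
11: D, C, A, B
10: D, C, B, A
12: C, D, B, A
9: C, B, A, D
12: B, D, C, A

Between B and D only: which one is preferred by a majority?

D

B is ranked above D on 21 ballots; D above B on 43.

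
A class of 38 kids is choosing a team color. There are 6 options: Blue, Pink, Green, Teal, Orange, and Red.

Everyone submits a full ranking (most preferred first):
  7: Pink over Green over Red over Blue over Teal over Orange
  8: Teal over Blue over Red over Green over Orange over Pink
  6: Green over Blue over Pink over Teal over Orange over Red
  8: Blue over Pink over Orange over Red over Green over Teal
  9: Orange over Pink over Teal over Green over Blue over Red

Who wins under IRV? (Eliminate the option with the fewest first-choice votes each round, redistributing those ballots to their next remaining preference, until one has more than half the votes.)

Round 1: Blue 8, Pink 7, Green 6, Teal 8, Orange 9, Red 0. Red eliminated.
Round 2: Blue 8, Pink 7, Green 6, Teal 8, Orange 9. Green eliminated.
Round 3: Blue 14, Pink 7, Teal 8, Orange 9. Pink eliminated.
Round 4: Blue 21, Teal 8, Orange 9. Blue has a majority (≥20).

Blue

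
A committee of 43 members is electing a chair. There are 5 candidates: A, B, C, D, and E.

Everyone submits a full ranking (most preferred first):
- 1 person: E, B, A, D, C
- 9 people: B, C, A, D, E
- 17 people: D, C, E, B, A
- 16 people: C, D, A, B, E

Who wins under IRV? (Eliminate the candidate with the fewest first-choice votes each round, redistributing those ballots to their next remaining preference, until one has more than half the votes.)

C

Round 1: A 0, B 9, C 16, D 17, E 1. A eliminated.
Round 2: B 9, C 16, D 17, E 1. E eliminated.
Round 3: B 10, C 16, D 17. B eliminated.
Round 4: C 25, D 18. C has a majority (≥22).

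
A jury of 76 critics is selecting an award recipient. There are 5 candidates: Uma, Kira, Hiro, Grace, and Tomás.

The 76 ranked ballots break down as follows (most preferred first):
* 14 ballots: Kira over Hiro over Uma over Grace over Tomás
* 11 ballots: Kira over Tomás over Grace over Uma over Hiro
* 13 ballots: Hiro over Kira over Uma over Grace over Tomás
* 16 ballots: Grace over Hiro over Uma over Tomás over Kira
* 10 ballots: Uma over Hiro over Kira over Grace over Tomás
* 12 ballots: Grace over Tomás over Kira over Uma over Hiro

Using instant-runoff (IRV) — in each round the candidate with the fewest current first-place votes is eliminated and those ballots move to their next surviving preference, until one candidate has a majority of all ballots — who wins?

Round 1: Uma 10, Kira 25, Hiro 13, Grace 28, Tomás 0. Tomás eliminated.
Round 2: Uma 10, Kira 25, Hiro 13, Grace 28. Uma eliminated.
Round 3: Kira 25, Hiro 23, Grace 28. Hiro eliminated.
Round 4: Kira 48, Grace 28. Kira has a majority (≥39).

Kira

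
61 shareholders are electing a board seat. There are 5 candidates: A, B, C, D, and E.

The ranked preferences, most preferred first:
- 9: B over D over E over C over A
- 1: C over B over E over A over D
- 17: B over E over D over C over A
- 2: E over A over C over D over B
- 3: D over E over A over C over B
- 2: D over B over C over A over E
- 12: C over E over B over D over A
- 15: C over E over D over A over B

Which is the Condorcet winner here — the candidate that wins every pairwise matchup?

E

E vs A: 59–2
E vs B: 32–29
E vs C: 31–30
E vs D: 47–14
E beats every other candidate.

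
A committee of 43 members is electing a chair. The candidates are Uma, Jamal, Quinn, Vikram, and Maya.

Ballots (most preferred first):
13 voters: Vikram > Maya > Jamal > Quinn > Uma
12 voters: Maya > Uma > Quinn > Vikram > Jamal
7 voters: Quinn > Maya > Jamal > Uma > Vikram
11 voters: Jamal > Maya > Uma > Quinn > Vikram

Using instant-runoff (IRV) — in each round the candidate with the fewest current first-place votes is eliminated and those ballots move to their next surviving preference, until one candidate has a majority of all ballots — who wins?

Round 1: Uma 0, Jamal 11, Quinn 7, Vikram 13, Maya 12. Uma eliminated.
Round 2: Jamal 11, Quinn 7, Vikram 13, Maya 12. Quinn eliminated.
Round 3: Jamal 11, Vikram 13, Maya 19. Jamal eliminated.
Round 4: Vikram 13, Maya 30. Maya has a majority (≥22).

Maya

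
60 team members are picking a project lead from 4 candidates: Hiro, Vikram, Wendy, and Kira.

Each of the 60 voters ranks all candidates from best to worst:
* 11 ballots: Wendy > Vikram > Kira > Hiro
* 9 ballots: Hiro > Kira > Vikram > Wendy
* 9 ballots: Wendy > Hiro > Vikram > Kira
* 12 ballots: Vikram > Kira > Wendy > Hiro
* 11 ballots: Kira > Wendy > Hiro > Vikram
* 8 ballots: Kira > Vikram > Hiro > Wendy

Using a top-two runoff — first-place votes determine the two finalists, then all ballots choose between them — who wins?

Round 1 first-place votes: Hiro 9, Vikram 12, Wendy 20, Kira 19. Wendy and Kira advance.
Runoff: Wendy is ranked above Kira on 20 ballots, Kira above Wendy on 40.

Kira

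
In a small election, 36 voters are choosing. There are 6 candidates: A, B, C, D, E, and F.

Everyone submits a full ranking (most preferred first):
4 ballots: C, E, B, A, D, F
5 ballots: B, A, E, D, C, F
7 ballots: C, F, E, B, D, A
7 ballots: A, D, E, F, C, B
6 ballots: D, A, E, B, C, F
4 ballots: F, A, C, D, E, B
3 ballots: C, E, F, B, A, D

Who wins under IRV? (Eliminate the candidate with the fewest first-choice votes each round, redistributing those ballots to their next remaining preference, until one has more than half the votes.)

Round 1: A 7, B 5, C 14, D 6, E 0, F 4. E eliminated.
Round 2: A 7, B 5, C 14, D 6, F 4. F eliminated.
Round 3: A 11, B 5, C 14, D 6. B eliminated.
Round 4: A 16, C 14, D 6. D eliminated.
Round 5: A 22, C 14. A has a majority (≥19).

A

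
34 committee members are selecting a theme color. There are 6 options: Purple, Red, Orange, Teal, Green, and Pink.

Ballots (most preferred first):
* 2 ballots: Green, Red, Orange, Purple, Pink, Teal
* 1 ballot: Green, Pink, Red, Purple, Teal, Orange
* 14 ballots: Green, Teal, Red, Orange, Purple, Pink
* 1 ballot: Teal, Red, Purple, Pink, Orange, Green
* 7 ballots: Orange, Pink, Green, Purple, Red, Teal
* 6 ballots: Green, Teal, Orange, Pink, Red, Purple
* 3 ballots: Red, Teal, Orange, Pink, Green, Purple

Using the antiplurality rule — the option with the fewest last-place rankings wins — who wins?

Red

Last-place votes: Purple 9, Red 0, Orange 1, Teal 9, Green 1, Pink 14.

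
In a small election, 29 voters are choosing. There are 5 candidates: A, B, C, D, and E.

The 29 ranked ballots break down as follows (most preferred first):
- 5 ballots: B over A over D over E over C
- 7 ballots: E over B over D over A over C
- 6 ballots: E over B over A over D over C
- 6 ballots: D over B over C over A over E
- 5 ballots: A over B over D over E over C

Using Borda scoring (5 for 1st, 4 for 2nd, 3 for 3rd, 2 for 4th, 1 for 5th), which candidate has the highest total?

B

A: 5×4 + 7×2 + 6×3 + 6×2 + 5×5 = 89
B: 5×5 + 7×4 + 6×4 + 6×4 + 5×4 = 121
C: 5×1 + 7×1 + 6×1 + 6×3 + 5×1 = 41
D: 5×3 + 7×3 + 6×2 + 6×5 + 5×3 = 93
E: 5×2 + 7×5 + 6×5 + 6×1 + 5×2 = 91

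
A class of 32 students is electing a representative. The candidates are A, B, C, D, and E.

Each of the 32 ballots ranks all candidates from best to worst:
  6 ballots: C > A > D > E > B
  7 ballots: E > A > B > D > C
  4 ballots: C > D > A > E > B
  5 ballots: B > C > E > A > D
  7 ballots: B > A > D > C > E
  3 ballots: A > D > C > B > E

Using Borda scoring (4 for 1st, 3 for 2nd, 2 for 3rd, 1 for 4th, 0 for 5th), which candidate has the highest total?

A: 6×3 + 7×3 + 4×2 + 5×1 + 7×3 + 3×4 = 85
B: 6×0 + 7×2 + 4×0 + 5×4 + 7×4 + 3×1 = 65
C: 6×4 + 7×0 + 4×4 + 5×3 + 7×1 + 3×2 = 68
D: 6×2 + 7×1 + 4×3 + 5×0 + 7×2 + 3×3 = 54
E: 6×1 + 7×4 + 4×1 + 5×2 + 7×0 + 3×0 = 48

A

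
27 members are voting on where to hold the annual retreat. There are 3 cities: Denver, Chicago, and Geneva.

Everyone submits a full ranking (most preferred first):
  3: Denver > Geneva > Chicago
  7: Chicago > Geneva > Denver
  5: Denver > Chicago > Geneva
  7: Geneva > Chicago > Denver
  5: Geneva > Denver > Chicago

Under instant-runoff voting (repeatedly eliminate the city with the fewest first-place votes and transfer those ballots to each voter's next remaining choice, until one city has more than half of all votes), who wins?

Geneva

Round 1: Denver 8, Chicago 7, Geneva 12. Chicago eliminated.
Round 2: Denver 8, Geneva 19. Geneva has a majority (≥14).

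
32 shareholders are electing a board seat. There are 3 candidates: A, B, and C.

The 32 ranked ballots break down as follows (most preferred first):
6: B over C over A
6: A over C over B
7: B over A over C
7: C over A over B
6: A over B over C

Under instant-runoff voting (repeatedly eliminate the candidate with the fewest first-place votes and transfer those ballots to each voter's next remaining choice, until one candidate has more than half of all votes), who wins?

A

Round 1: A 12, B 13, C 7. C eliminated.
Round 2: A 19, B 13. A has a majority (≥17).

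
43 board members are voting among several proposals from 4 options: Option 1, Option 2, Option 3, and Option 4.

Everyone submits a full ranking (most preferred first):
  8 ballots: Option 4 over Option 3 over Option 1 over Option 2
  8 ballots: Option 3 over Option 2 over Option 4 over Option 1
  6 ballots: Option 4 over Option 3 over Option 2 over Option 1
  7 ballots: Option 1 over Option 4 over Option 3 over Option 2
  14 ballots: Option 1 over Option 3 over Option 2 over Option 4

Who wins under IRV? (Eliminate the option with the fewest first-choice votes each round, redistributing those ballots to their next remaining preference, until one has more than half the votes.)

Round 1: Option 1 21, Option 2 0, Option 3 8, Option 4 14. Option 2 eliminated.
Round 2: Option 1 21, Option 3 8, Option 4 14. Option 3 eliminated.
Round 3: Option 1 21, Option 4 22. Option 4 has a majority (≥22).

Option 4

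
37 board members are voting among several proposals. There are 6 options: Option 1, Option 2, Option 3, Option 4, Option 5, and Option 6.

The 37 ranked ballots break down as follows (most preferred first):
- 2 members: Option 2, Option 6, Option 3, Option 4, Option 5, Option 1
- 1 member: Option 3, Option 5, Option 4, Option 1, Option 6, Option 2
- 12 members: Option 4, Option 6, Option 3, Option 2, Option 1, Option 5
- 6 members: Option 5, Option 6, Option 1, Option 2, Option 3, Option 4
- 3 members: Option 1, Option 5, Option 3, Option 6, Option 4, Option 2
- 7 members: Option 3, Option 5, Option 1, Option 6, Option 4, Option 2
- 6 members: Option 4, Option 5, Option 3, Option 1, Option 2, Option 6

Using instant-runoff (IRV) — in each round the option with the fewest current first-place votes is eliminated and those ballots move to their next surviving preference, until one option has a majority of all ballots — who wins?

Option 3

Round 1: Option 1 3, Option 2 2, Option 3 8, Option 4 18, Option 5 6, Option 6 0. Option 6 eliminated.
Round 2: Option 1 3, Option 2 2, Option 3 8, Option 4 18, Option 5 6. Option 2 eliminated.
Round 3: Option 1 3, Option 3 10, Option 4 18, Option 5 6. Option 1 eliminated.
Round 4: Option 3 10, Option 4 18, Option 5 9. Option 5 eliminated.
Round 5: Option 3 19, Option 4 18. Option 3 has a majority (≥19).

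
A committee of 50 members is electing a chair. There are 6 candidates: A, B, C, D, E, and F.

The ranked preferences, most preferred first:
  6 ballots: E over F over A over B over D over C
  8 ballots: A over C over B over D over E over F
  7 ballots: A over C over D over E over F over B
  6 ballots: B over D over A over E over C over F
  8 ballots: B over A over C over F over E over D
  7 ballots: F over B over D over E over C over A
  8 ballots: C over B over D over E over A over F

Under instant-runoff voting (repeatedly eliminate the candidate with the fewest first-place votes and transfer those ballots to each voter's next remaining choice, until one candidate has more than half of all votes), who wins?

Round 1: A 15, B 14, C 8, D 0, E 6, F 7. D eliminated.
Round 2: A 15, B 14, C 8, E 6, F 7. E eliminated.
Round 3: A 15, B 14, C 8, F 13. C eliminated.
Round 4: A 15, B 22, F 13. F eliminated.
Round 5: A 21, B 29. B has a majority (≥26).

B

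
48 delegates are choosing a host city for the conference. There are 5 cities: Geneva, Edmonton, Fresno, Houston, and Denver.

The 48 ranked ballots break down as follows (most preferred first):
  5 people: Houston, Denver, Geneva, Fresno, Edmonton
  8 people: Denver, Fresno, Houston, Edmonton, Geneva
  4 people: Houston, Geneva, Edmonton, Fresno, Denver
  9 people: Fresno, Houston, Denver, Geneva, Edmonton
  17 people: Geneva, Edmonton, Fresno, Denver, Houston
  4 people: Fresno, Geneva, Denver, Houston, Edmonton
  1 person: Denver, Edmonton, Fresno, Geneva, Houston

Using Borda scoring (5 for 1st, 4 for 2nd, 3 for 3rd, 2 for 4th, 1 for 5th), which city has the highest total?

Fresno

Geneva: 5×3 + 8×1 + 4×4 + 9×2 + 17×5 + 4×4 + 1×2 = 160
Edmonton: 5×1 + 8×2 + 4×3 + 9×1 + 17×4 + 4×1 + 1×4 = 118
Fresno: 5×2 + 8×4 + 4×2 + 9×5 + 17×3 + 4×5 + 1×3 = 169
Houston: 5×5 + 8×3 + 4×5 + 9×4 + 17×1 + 4×2 + 1×1 = 131
Denver: 5×4 + 8×5 + 4×1 + 9×3 + 17×2 + 4×3 + 1×5 = 142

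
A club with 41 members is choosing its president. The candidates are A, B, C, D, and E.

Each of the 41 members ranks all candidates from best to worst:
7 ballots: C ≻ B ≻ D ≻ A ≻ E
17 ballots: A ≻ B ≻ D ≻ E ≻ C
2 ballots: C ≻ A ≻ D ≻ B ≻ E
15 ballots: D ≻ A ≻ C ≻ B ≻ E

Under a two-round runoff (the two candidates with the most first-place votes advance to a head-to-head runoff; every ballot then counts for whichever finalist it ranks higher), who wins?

Round 1 first-place votes: A 17, B 0, C 9, D 15, E 0. A and D advance.
Runoff: A is ranked above D on 19 ballots, D above A on 22.

D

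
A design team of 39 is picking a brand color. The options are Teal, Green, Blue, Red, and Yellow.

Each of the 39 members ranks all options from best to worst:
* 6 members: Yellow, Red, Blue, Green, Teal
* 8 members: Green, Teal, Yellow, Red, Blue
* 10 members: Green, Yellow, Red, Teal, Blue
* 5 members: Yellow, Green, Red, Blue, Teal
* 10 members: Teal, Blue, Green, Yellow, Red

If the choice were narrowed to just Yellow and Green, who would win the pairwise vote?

Yellow is ranked above Green on 11 ballots; Green above Yellow on 28.

Green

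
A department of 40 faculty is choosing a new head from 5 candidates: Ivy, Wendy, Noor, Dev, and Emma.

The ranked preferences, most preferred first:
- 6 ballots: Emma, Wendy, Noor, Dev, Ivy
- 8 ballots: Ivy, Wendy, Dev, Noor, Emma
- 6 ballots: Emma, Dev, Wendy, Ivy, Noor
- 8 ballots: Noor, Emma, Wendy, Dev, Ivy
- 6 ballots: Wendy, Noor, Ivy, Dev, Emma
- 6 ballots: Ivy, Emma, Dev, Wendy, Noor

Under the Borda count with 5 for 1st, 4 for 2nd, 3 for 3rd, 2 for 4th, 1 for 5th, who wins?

Ivy: 6×1 + 8×5 + 6×2 + 8×1 + 6×3 + 6×5 = 114
Wendy: 6×4 + 8×4 + 6×3 + 8×3 + 6×5 + 6×2 = 140
Noor: 6×3 + 8×2 + 6×1 + 8×5 + 6×4 + 6×1 = 110
Dev: 6×2 + 8×3 + 6×4 + 8×2 + 6×2 + 6×3 = 106
Emma: 6×5 + 8×1 + 6×5 + 8×4 + 6×1 + 6×4 = 130

Wendy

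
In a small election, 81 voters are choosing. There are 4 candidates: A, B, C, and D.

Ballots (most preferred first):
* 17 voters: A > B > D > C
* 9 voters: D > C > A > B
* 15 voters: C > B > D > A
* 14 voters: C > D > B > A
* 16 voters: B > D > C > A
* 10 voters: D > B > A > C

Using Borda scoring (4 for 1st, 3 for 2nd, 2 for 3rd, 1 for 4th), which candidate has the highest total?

A: 17×4 + 9×2 + 15×1 + 14×1 + 16×1 + 10×2 = 151
B: 17×3 + 9×1 + 15×3 + 14×2 + 16×4 + 10×3 = 227
C: 17×1 + 9×3 + 15×4 + 14×4 + 16×2 + 10×1 = 202
D: 17×2 + 9×4 + 15×2 + 14×3 + 16×3 + 10×4 = 230

D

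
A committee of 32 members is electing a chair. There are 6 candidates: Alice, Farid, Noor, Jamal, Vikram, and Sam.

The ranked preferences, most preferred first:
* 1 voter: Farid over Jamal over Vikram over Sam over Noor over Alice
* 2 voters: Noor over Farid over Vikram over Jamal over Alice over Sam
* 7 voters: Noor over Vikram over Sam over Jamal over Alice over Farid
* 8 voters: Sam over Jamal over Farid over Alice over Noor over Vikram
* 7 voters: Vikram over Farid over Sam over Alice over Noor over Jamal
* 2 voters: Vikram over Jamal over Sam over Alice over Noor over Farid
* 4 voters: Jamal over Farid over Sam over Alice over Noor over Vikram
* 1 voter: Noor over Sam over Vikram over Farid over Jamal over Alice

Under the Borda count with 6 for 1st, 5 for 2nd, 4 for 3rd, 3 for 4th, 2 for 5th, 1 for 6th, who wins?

Alice: 1×1 + 2×2 + 7×2 + 8×3 + 7×3 + 2×3 + 4×3 + 1×1 = 83
Farid: 1×6 + 2×5 + 7×1 + 8×4 + 7×5 + 2×1 + 4×5 + 1×3 = 115
Noor: 1×2 + 2×6 + 7×6 + 8×2 + 7×2 + 2×2 + 4×2 + 1×6 = 104
Jamal: 1×5 + 2×3 + 7×3 + 8×5 + 7×1 + 2×5 + 4×6 + 1×2 = 115
Vikram: 1×4 + 2×4 + 7×5 + 8×1 + 7×6 + 2×6 + 4×1 + 1×4 = 117
Sam: 1×3 + 2×1 + 7×4 + 8×6 + 7×4 + 2×4 + 4×4 + 1×5 = 138

Sam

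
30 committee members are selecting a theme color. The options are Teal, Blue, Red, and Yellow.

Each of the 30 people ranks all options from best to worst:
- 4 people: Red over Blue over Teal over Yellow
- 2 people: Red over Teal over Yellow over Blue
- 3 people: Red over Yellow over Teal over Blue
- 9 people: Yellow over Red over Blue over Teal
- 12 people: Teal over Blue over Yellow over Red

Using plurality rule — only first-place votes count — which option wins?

Teal

First-place votes: Teal 12, Blue 0, Red 9, Yellow 9.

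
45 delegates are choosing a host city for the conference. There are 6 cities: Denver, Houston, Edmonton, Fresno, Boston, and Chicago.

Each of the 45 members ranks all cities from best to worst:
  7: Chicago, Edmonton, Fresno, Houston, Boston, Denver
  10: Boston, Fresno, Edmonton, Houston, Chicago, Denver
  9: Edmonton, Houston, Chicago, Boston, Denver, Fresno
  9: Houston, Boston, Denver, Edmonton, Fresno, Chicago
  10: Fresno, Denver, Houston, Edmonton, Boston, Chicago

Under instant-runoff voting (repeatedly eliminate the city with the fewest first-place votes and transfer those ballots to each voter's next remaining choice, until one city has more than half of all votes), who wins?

Round 1: Denver 0, Houston 9, Edmonton 9, Fresno 10, Boston 10, Chicago 7. Denver eliminated.
Round 2: Houston 9, Edmonton 9, Fresno 10, Boston 10, Chicago 7. Chicago eliminated.
Round 3: Houston 9, Edmonton 16, Fresno 10, Boston 10. Houston eliminated.
Round 4: Edmonton 16, Fresno 10, Boston 19. Fresno eliminated.
Round 5: Edmonton 26, Boston 19. Edmonton has a majority (≥23).

Edmonton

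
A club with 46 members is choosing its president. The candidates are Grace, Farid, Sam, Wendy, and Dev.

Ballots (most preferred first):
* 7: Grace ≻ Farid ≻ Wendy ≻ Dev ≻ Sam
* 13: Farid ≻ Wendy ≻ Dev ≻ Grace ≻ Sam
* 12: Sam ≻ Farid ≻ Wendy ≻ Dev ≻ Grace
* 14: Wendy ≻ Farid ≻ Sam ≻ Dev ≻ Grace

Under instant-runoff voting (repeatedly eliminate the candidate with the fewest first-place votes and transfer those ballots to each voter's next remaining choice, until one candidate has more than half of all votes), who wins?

Round 1: Grace 7, Farid 13, Sam 12, Wendy 14, Dev 0. Dev eliminated.
Round 2: Grace 7, Farid 13, Sam 12, Wendy 14. Grace eliminated.
Round 3: Farid 20, Sam 12, Wendy 14. Sam eliminated.
Round 4: Farid 32, Wendy 14. Farid has a majority (≥24).

Farid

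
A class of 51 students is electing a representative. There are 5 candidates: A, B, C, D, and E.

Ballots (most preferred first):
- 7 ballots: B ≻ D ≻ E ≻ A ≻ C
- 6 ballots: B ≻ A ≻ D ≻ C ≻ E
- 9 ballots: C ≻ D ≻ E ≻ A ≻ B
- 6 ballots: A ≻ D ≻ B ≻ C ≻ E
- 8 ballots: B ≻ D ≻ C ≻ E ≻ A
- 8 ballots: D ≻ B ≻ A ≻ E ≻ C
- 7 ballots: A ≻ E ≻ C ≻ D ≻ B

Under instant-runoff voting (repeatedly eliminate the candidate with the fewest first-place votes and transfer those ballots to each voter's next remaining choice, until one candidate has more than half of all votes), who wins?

Round 1: A 13, B 21, C 9, D 8, E 0. E eliminated.
Round 2: A 13, B 21, C 9, D 8. D eliminated.
Round 3: A 13, B 29, C 9. B has a majority (≥26).

B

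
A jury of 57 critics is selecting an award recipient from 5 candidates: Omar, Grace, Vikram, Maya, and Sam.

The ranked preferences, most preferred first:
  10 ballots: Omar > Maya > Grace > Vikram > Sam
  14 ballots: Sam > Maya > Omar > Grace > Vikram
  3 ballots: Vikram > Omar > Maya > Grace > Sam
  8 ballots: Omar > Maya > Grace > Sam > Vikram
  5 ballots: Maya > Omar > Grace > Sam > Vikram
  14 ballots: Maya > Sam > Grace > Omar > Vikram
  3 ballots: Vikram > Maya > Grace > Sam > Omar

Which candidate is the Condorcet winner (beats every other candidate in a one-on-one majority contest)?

Maya

Maya vs Omar: 36–21
Maya vs Grace: 57–0
Maya vs Vikram: 51–6
Maya vs Sam: 43–14
Maya beats every other candidate.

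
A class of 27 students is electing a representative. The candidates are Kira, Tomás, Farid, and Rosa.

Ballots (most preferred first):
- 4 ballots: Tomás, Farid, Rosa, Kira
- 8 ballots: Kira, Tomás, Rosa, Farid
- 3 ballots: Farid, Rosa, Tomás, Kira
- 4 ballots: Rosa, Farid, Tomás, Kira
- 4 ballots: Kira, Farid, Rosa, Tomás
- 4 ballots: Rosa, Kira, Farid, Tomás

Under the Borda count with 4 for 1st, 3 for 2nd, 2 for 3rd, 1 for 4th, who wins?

Kira: 4×1 + 8×4 + 3×1 + 4×1 + 4×4 + 4×3 = 71
Tomás: 4×4 + 8×3 + 3×2 + 4×2 + 4×1 + 4×1 = 62
Farid: 4×3 + 8×1 + 3×4 + 4×3 + 4×3 + 4×2 = 64
Rosa: 4×2 + 8×2 + 3×3 + 4×4 + 4×2 + 4×4 = 73

Rosa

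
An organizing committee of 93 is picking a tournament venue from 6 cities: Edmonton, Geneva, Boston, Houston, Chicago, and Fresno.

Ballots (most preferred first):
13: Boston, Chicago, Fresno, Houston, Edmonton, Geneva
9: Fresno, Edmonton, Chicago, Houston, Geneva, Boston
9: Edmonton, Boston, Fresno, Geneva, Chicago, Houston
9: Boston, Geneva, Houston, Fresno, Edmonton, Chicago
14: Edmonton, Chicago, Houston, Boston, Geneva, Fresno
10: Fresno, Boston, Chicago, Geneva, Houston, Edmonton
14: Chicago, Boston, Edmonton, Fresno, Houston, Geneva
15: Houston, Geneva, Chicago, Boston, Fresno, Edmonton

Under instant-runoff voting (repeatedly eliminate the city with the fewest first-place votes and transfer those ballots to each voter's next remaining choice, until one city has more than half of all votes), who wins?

Boston

Round 1: Edmonton 23, Geneva 0, Boston 22, Houston 15, Chicago 14, Fresno 19. Geneva eliminated.
Round 2: Edmonton 23, Boston 22, Houston 15, Chicago 14, Fresno 19. Chicago eliminated.
Round 3: Edmonton 23, Boston 36, Houston 15, Fresno 19. Houston eliminated.
Round 4: Edmonton 23, Boston 51, Fresno 19. Boston has a majority (≥47).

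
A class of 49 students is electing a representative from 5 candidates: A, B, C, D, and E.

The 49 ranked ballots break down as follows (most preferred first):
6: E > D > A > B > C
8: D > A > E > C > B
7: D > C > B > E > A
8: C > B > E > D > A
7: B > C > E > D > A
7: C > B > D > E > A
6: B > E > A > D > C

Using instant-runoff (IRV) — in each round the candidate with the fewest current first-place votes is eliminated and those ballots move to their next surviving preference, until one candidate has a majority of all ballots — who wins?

Round 1: A 0, B 13, C 15, D 15, E 6. A eliminated.
Round 2: B 13, C 15, D 15, E 6. E eliminated.
Round 3: B 13, C 15, D 21. B eliminated.
Round 4: C 22, D 27. D has a majority (≥25).

D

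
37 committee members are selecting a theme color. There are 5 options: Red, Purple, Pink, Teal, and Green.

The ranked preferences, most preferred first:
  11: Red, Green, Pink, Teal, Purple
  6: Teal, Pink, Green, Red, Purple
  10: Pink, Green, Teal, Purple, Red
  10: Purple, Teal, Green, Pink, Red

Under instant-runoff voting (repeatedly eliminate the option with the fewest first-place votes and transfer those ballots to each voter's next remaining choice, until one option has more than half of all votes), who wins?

Round 1: Red 11, Purple 10, Pink 10, Teal 6, Green 0. Green eliminated.
Round 2: Red 11, Purple 10, Pink 10, Teal 6. Teal eliminated.
Round 3: Red 11, Purple 10, Pink 16. Purple eliminated.
Round 4: Red 11, Pink 26. Pink has a majority (≥19).

Pink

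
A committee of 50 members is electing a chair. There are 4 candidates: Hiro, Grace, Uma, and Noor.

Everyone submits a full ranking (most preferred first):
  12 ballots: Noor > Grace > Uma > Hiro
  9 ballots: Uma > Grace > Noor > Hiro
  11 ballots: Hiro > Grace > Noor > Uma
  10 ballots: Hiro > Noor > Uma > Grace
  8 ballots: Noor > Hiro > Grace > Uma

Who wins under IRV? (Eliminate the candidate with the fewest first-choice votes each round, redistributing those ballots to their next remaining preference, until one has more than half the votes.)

Round 1: Hiro 21, Grace 0, Uma 9, Noor 20. Grace eliminated.
Round 2: Hiro 21, Uma 9, Noor 20. Uma eliminated.
Round 3: Hiro 21, Noor 29. Noor has a majority (≥26).

Noor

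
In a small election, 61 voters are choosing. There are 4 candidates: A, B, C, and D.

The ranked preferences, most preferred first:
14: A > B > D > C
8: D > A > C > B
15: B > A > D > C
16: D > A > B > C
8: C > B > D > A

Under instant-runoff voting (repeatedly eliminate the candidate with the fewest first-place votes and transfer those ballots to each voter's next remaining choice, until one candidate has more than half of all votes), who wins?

B

Round 1: A 14, B 15, C 8, D 24. C eliminated.
Round 2: A 14, B 23, D 24. A eliminated.
Round 3: B 37, D 24. B has a majority (≥31).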